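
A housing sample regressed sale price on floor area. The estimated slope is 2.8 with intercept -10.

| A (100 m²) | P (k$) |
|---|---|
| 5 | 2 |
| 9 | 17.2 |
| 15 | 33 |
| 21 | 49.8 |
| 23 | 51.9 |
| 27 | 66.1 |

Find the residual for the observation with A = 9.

ŷ = -10 + 2.8·9 = 15.2
r = 17.2 − 15.2 = 2

r = 2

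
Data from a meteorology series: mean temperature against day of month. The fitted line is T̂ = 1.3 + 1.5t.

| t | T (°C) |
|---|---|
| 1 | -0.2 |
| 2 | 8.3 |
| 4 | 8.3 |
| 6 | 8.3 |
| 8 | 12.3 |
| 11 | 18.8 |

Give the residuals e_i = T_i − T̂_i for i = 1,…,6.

t=1: T̂ = 1.3 + 1.5·1 = 2.8; e = -0.2 − 2.8 = -3
t=2: T̂ = 1.3 + 1.5·2 = 4.3; e = 8.3 − 4.3 = 4
t=4: T̂ = 1.3 + 1.5·4 = 7.3; e = 8.3 − 7.3 = 1
t=6: T̂ = 1.3 + 1.5·6 = 10.3; e = 8.3 − 10.3 = -2
t=8: T̂ = 1.3 + 1.5·8 = 13.3; e = 12.3 − 13.3 = -1
t=11: T̂ = 1.3 + 1.5·11 = 17.8; e = 18.8 − 17.8 = 1

-3, 4, 1, -2, -1, 1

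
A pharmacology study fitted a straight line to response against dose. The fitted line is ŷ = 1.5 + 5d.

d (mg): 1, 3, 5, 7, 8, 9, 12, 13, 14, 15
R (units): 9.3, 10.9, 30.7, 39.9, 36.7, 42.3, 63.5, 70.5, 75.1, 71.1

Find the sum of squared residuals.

d=1: ŷ = 1.5 + 5·1 = 6.5; e = 9.3 − 6.5 = 2.8
d=3: ŷ = 1.5 + 5·3 = 16.5; e = 10.9 − 16.5 = -5.6
d=5: ŷ = 1.5 + 5·5 = 26.5; e = 30.7 − 26.5 = 4.2
d=7: ŷ = 1.5 + 5·7 = 36.5; e = 39.9 − 36.5 = 3.4
d=8: ŷ = 1.5 + 5·8 = 41.5; e = 36.7 − 41.5 = -4.8
d=9: ŷ = 1.5 + 5·9 = 46.5; e = 42.3 − 46.5 = -4.2
d=12: ŷ = 1.5 + 5·12 = 61.5; e = 63.5 − 61.5 = 2
d=13: ŷ = 1.5 + 5·13 = 66.5; e = 70.5 − 66.5 = 4
d=14: ŷ = 1.5 + 5·14 = 71.5; e = 75.1 − 71.5 = 3.6
d=15: ŷ = 1.5 + 5·15 = 76.5; e = 71.1 − 76.5 = -5.4
SSE = 7.84 + 31.36 + 17.64 + 11.56 + 23.04 + 17.64 + 4 + 16 + 12.96 + 29.16 = 171.2

SSE = 171.2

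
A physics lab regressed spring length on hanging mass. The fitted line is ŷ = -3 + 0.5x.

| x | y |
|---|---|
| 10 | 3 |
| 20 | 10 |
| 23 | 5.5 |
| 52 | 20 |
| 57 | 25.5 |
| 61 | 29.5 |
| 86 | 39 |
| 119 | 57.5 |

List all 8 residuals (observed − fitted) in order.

x=10: ŷ = -3 + 0.5·10 = 2; r = 3 − 2 = 1
x=20: ŷ = -3 + 0.5·20 = 7; r = 10 − 7 = 3
x=23: ŷ = -3 + 0.5·23 = 8.5; r = 5.5 − 8.5 = -3
x=52: ŷ = -3 + 0.5·52 = 23; r = 20 − 23 = -3
x=57: ŷ = -3 + 0.5·57 = 25.5; r = 25.5 − 25.5 = 0
x=61: ŷ = -3 + 0.5·61 = 27.5; r = 29.5 − 27.5 = 2
x=86: ŷ = -3 + 0.5·86 = 40; r = 39 − 40 = -1
x=119: ŷ = -3 + 0.5·119 = 56.5; r = 57.5 − 56.5 = 1

1, 3, -3, -3, 0, 2, -1, 1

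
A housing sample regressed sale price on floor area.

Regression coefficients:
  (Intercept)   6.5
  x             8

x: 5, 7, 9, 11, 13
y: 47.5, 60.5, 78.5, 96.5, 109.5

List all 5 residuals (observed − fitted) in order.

x=5: ŷ = 6.5 + 8·5 = 46.5; r = 47.5 − 46.5 = 1
x=7: ŷ = 6.5 + 8·7 = 62.5; r = 60.5 − 62.5 = -2
x=9: ŷ = 6.5 + 8·9 = 78.5; r = 78.5 − 78.5 = 0
x=11: ŷ = 6.5 + 8·11 = 94.5; r = 96.5 − 94.5 = 2
x=13: ŷ = 6.5 + 8·13 = 110.5; r = 109.5 − 110.5 = -1

1, -2, 0, 2, -1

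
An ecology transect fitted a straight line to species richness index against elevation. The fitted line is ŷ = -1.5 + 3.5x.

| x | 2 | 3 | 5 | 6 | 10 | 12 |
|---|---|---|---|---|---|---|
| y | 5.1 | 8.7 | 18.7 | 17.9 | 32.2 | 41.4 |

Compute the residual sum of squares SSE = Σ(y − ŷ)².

SSE = 12.6

x=2: ŷ = -1.5 + 3.5·2 = 5.5; e = 5.1 − 5.5 = -0.4
x=3: ŷ = -1.5 + 3.5·3 = 9; e = 8.7 − 9 = -0.3
x=5: ŷ = -1.5 + 3.5·5 = 16; e = 18.7 − 16 = 2.7
x=6: ŷ = -1.5 + 3.5·6 = 19.5; e = 17.9 − 19.5 = -1.6
x=10: ŷ = -1.5 + 3.5·10 = 33.5; e = 32.2 − 33.5 = -1.3
x=12: ŷ = -1.5 + 3.5·12 = 40.5; e = 41.4 − 40.5 = 0.9
SSE = 0.16 + 0.09 + 7.29 + 2.56 + 1.69 + 0.81 = 12.6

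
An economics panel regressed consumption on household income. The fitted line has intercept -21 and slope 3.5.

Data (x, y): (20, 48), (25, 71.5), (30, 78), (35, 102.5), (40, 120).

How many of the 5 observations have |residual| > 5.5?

x=20: ŷ = -21 + 3.5·20 = 49; r = 48 − 49 = -1
x=25: ŷ = -21 + 3.5·25 = 66.5; r = 71.5 − 66.5 = 5
x=30: ŷ = -21 + 3.5·30 = 84; r = 78 − 84 = -6
x=35: ŷ = -21 + 3.5·35 = 101.5; r = 102.5 − 101.5 = 1
x=40: ŷ = -21 + 3.5·40 = 119; r = 120 − 119 = 1
|r| > 5.5: x=30 (|r|=6) → 1

1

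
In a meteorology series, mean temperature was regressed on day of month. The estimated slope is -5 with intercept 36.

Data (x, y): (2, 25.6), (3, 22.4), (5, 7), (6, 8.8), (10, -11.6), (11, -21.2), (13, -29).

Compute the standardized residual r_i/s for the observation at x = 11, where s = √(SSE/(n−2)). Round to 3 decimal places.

-0.814

x=2: ŷ = 36 − 5·2 = 26; r = 25.6 − 26 = -0.4
x=3: ŷ = 36 − 5·3 = 21; r = 22.4 − 21 = 1.4
x=5: ŷ = 36 − 5·5 = 11; r = 7 − 11 = -4
x=6: ŷ = 36 − 5·6 = 6; r = 8.8 − 6 = 2.8
x=10: ŷ = 36 − 5·10 = -14; r = -11.6 − (-14) = 2.4
x=11: ŷ = 36 − 5·11 = -19; r = -21.2 − (-19) = -2.2
x=13: ŷ = 36 − 5·13 = -29; r = -29 − (-29) = 0
SSE = 0.16 + 1.96 + 16 + 7.84 + 5.76 + 4.84 + 0 = 36.56
s = √(36.56/5) = 2.70407
r/s = -2.2 / 2.70407 = -0.814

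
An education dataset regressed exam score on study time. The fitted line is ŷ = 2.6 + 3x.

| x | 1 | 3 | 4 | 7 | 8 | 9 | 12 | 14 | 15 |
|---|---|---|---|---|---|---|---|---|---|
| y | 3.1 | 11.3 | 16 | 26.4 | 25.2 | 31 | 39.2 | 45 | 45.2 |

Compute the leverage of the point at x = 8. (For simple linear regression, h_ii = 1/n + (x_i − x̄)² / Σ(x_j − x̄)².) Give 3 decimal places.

x̄ = (1 + 3 + 4 + 7 + 8 + 9 + 12 + 14 + 15)/9 = 8.11111
Σ(x − x̄)² = 50.5679 + 26.1235 + 16.9012 + 1.23457 + 0.0123457 + 0.790123 + 15.1235 + 34.679 + 47.4568 = 192.889
h = 1/9 + (-0.111111)²/192.889 = 0.111111 + 6.40041e-05 = 0.111

h = 0.111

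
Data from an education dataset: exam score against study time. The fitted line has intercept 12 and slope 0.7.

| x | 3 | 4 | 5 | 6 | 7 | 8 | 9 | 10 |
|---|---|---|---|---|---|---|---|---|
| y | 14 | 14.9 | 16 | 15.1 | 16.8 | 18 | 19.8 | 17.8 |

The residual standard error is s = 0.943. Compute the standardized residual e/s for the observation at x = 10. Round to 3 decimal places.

-1.273

ŷ = 12 + 0.7·10 = 19
e = 17.8 − 19 = -1.2
e/s = -1.2 / 0.943 = -1.273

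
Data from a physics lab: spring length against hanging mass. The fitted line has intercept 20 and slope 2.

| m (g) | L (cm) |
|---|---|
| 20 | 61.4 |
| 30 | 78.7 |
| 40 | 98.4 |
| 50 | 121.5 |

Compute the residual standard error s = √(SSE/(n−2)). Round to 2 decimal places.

m=20: ŷ = 20 + 2·20 = 60; r = 61.4 − 60 = 1.4
m=30: ŷ = 20 + 2·30 = 80; r = 78.7 − 80 = -1.3
m=40: ŷ = 20 + 2·40 = 100; r = 98.4 − 100 = -1.6
m=50: ŷ = 20 + 2·50 = 120; r = 121.5 − 120 = 1.5
SSE = 1.96 + 1.69 + 2.56 + 2.25 = 8.46
s = √(8.46/2) = √4.23 ≈ 2.06

s = 2.06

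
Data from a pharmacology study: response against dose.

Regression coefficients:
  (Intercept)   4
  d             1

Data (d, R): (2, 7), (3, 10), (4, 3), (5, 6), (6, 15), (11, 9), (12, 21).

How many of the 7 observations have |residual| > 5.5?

d=2: R̂ = 4 + 2 = 6; e = 7 − 6 = 1
d=3: R̂ = 4 + 3 = 7; e = 10 − 7 = 3
d=4: R̂ = 4 + 4 = 8; e = 3 − 8 = -5
d=5: R̂ = 4 + 5 = 9; e = 6 − 9 = -3
d=6: R̂ = 4 + 6 = 10; e = 15 − 10 = 5
d=11: R̂ = 4 + 11 = 15; e = 9 − 15 = -6
d=12: R̂ = 4 + 12 = 16; e = 21 − 16 = 5
|e| > 5.5: d=11 (|e|=6) → 1

1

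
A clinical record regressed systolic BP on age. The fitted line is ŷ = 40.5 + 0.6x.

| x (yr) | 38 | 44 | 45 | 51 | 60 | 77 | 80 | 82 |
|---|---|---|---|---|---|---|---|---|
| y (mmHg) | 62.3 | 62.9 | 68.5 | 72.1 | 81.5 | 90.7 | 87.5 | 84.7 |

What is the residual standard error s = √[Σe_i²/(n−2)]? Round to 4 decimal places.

s = 3.7859

x=38: ŷ = 40.5 + 0.6·38 = 63.3; e = 62.3 − 63.3 = -1
x=44: ŷ = 40.5 + 0.6·44 = 66.9; e = 62.9 − 66.9 = -4
x=45: ŷ = 40.5 + 0.6·45 = 67.5; e = 68.5 − 67.5 = 1
x=51: ŷ = 40.5 + 0.6·51 = 71.1; e = 72.1 − 71.1 = 1
x=60: ŷ = 40.5 + 0.6·60 = 76.5; e = 81.5 − 76.5 = 5
x=77: ŷ = 40.5 + 0.6·77 = 86.7; e = 90.7 − 86.7 = 4
x=80: ŷ = 40.5 + 0.6·80 = 88.5; e = 87.5 − 88.5 = -1
x=82: ŷ = 40.5 + 0.6·82 = 89.7; e = 84.7 − 89.7 = -5
SSE = 1 + 16 + 1 + 1 + 25 + 16 + 1 + 25 = 86
s = √(86/6) = √14.3333 ≈ 3.7859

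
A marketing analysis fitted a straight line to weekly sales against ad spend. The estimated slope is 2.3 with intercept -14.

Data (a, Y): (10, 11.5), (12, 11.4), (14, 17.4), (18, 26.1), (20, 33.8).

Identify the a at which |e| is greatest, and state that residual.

a = 10, e = 2.5

a=10: ŷ = -14 + 2.3·10 = 9; e = 11.5 − 9 = 2.5
a=12: ŷ = -14 + 2.3·12 = 13.6; e = 11.4 − 13.6 = -2.2
a=14: ŷ = -14 + 2.3·14 = 18.2; e = 17.4 − 18.2 = -0.8
a=18: ŷ = -14 + 2.3·18 = 27.4; e = 26.1 − 27.4 = -1.3
a=20: ŷ = -14 + 2.3·20 = 32; e = 33.8 − 32 = 1.8
Largest |e| is 2.5 at a = 10, residual 2.5.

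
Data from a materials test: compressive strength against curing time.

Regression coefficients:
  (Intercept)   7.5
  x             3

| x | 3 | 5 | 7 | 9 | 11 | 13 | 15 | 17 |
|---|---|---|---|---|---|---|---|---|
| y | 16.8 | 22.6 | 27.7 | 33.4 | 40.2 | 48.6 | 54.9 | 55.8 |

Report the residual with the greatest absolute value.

r = -2.7

x=3: ŷ = 7.5 + 3·3 = 16.5; r = 16.8 − 16.5 = 0.3
x=5: ŷ = 7.5 + 3·5 = 22.5; r = 22.6 − 22.5 = 0.1
x=7: ŷ = 7.5 + 3·7 = 28.5; r = 27.7 − 28.5 = -0.8
x=9: ŷ = 7.5 + 3·9 = 34.5; r = 33.4 − 34.5 = -1.1
x=11: ŷ = 7.5 + 3·11 = 40.5; r = 40.2 − 40.5 = -0.3
x=13: ŷ = 7.5 + 3·13 = 46.5; r = 48.6 − 46.5 = 2.1
x=15: ŷ = 7.5 + 3·15 = 52.5; r = 54.9 − 52.5 = 2.4
x=17: ŷ = 7.5 + 3·17 = 58.5; r = 55.8 − 58.5 = -2.7
Largest |r| is 2.7 at x = 17, residual -2.7.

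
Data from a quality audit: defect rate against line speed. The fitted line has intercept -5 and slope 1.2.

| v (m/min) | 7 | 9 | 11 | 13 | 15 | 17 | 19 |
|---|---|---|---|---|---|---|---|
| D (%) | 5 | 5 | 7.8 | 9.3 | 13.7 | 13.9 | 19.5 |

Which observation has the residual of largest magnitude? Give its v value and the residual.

v = 19, e = 1.7

v=7: ŷ = -5 + 1.2·7 = 3.4; e = 5 − 3.4 = 1.6
v=9: ŷ = -5 + 1.2·9 = 5.8; e = 5 − 5.8 = -0.8
v=11: ŷ = -5 + 1.2·11 = 8.2; e = 7.8 − 8.2 = -0.4
v=13: ŷ = -5 + 1.2·13 = 10.6; e = 9.3 − 10.6 = -1.3
v=15: ŷ = -5 + 1.2·15 = 13; e = 13.7 − 13 = 0.7
v=17: ŷ = -5 + 1.2·17 = 15.4; e = 13.9 − 15.4 = -1.5
v=19: ŷ = -5 + 1.2·19 = 17.8; e = 19.5 − 17.8 = 1.7
Largest |e| is 1.7 at v = 19, residual 1.7.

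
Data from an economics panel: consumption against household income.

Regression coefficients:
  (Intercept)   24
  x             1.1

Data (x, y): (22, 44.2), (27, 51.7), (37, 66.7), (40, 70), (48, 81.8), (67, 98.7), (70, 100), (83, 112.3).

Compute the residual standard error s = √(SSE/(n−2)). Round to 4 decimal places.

s = 3.2660

x=22: ŷ = 24 + 1.1·22 = 48.2; e = 44.2 − 48.2 = -4
x=27: ŷ = 24 + 1.1·27 = 53.7; e = 51.7 − 53.7 = -2
x=37: ŷ = 24 + 1.1·37 = 64.7; e = 66.7 − 64.7 = 2
x=40: ŷ = 24 + 1.1·40 = 68; e = 70 − 68 = 2
x=48: ŷ = 24 + 1.1·48 = 76.8; e = 81.8 − 76.8 = 5
x=67: ŷ = 24 + 1.1·67 = 97.7; e = 98.7 − 97.7 = 1
x=70: ŷ = 24 + 1.1·70 = 101; e = 100 − 101 = -1
x=83: ŷ = 24 + 1.1·83 = 115.3; e = 112.3 − 115.3 = -3
SSE = 16 + 4 + 4 + 4 + 25 + 1 + 1 + 9 = 64
s = √(64/6) = √10.6667 ≈ 3.2660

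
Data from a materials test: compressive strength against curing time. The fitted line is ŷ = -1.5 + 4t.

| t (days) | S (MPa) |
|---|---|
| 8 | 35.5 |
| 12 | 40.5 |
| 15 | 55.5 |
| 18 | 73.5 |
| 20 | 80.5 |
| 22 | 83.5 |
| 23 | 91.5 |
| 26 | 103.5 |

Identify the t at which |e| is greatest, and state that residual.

t = 12, e = -6

t=8: ŷ = -1.5 + 4·8 = 30.5; e = 35.5 − 30.5 = 5
t=12: ŷ = -1.5 + 4·12 = 46.5; e = 40.5 − 46.5 = -6
t=15: ŷ = -1.5 + 4·15 = 58.5; e = 55.5 − 58.5 = -3
t=18: ŷ = -1.5 + 4·18 = 70.5; e = 73.5 − 70.5 = 3
t=20: ŷ = -1.5 + 4·20 = 78.5; e = 80.5 − 78.5 = 2
t=22: ŷ = -1.5 + 4·22 = 86.5; e = 83.5 − 86.5 = -3
t=23: ŷ = -1.5 + 4·23 = 90.5; e = 91.5 − 90.5 = 1
t=26: ŷ = -1.5 + 4·26 = 102.5; e = 103.5 − 102.5 = 1
Largest |e| is 6 at t = 12, residual -6.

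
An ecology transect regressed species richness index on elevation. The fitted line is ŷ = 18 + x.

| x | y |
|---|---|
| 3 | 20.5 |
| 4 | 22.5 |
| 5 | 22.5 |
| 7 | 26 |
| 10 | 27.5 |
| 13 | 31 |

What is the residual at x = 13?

e = 0

ŷ = 18 + 13 = 31
e = 31 − 31 = 0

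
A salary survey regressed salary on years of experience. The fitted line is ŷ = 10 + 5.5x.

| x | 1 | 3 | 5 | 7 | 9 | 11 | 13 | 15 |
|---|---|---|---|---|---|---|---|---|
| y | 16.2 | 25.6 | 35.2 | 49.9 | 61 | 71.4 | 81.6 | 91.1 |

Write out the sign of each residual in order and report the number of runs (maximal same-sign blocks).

x=1: ŷ = 10 + 5.5·1 = 15.5; r = 16.2 − 15.5 = 0.7
x=3: ŷ = 10 + 5.5·3 = 26.5; r = 25.6 − 26.5 = -0.9
x=5: ŷ = 10 + 5.5·5 = 37.5; r = 35.2 − 37.5 = -2.3
x=7: ŷ = 10 + 5.5·7 = 48.5; r = 49.9 − 48.5 = 1.4
x=9: ŷ = 10 + 5.5·9 = 59.5; r = 61 − 59.5 = 1.5
x=11: ŷ = 10 + 5.5·11 = 70.5; r = 71.4 − 70.5 = 0.9
x=13: ŷ = 10 + 5.5·13 = 81.5; r = 81.6 − 81.5 = 0.1
x=15: ŷ = 10 + 5.5·15 = 92.5; r = 91.1 − 92.5 = -1.4
Signs: + − − + + + + −
Runs: +×1, −×2, +×4, −×1 → 4

4 runs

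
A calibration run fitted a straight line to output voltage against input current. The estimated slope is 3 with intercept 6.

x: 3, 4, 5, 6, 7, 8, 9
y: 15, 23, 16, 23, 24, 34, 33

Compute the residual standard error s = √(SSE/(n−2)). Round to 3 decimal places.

x=3: ŷ = 6 + 3·3 = 15; r = 15 − 15 = 0
x=4: ŷ = 6 + 3·4 = 18; r = 23 − 18 = 5
x=5: ŷ = 6 + 3·5 = 21; r = 16 − 21 = -5
x=6: ŷ = 6 + 3·6 = 24; r = 23 − 24 = -1
x=7: ŷ = 6 + 3·7 = 27; r = 24 − 27 = -3
x=8: ŷ = 6 + 3·8 = 30; r = 34 − 30 = 4
x=9: ŷ = 6 + 3·9 = 33; r = 33 − 33 = 0
SSE = 0 + 25 + 25 + 1 + 9 + 16 + 0 = 76
s = √(76/5) = √15.2 ≈ 3.899

s = 3.899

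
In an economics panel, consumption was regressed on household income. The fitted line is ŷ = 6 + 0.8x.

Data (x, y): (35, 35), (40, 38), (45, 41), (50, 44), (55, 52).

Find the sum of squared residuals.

x=35: ŷ = 6 + 0.8·35 = 34; r = 35 − 34 = 1
x=40: ŷ = 6 + 0.8·40 = 38; r = 38 − 38 = 0
x=45: ŷ = 6 + 0.8·45 = 42; r = 41 − 42 = -1
x=50: ŷ = 6 + 0.8·50 = 46; r = 44 − 46 = -2
x=55: ŷ = 6 + 0.8·55 = 50; r = 52 − 50 = 2
SSE = 1 + 0 + 1 + 4 + 4 = 10

SSE = 10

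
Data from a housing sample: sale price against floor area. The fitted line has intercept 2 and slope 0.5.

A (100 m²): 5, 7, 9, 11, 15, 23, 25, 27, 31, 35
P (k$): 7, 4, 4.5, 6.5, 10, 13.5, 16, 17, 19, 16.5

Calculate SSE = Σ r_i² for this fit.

SSE = 29.5

A=5: P̂ = 2 + 0.5·5 = 4.5; r = 7 − 4.5 = 2.5
A=7: P̂ = 2 + 0.5·7 = 5.5; r = 4 − 5.5 = -1.5
A=9: P̂ = 2 + 0.5·9 = 6.5; r = 4.5 − 6.5 = -2
A=11: P̂ = 2 + 0.5·11 = 7.5; r = 6.5 − 7.5 = -1
A=15: P̂ = 2 + 0.5·15 = 9.5; r = 10 − 9.5 = 0.5
A=23: P̂ = 2 + 0.5·23 = 13.5; r = 13.5 − 13.5 = 0
A=25: P̂ = 2 + 0.5·25 = 14.5; r = 16 − 14.5 = 1.5
A=27: P̂ = 2 + 0.5·27 = 15.5; r = 17 − 15.5 = 1.5
A=31: P̂ = 2 + 0.5·31 = 17.5; r = 19 − 17.5 = 1.5
A=35: P̂ = 2 + 0.5·35 = 19.5; r = 16.5 − 19.5 = -3
SSE = 6.25 + 2.25 + 4 + 1 + 0.25 + 0 + 2.25 + 2.25 + 2.25 + 9 = 29.5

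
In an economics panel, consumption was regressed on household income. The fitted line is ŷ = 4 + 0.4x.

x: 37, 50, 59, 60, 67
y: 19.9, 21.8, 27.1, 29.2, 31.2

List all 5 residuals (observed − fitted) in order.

1.1, -2.2, -0.5, 1.2, 0.4

x=37: ŷ = 4 + 0.4·37 = 18.8; e = 19.9 − 18.8 = 1.1
x=50: ŷ = 4 + 0.4·50 = 24; e = 21.8 − 24 = -2.2
x=59: ŷ = 4 + 0.4·59 = 27.6; e = 27.1 − 27.6 = -0.5
x=60: ŷ = 4 + 0.4·60 = 28; e = 29.2 − 28 = 1.2
x=67: ŷ = 4 + 0.4·67 = 30.8; e = 31.2 − 30.8 = 0.4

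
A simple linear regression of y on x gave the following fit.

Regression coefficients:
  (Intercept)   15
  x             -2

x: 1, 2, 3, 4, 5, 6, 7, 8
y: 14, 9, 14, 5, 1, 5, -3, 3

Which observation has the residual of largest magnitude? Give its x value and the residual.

x = 3, r = 5

x=1: ŷ = 15 − 2·1 = 13; r = 14 − 13 = 1
x=2: ŷ = 15 − 2·2 = 11; r = 9 − 11 = -2
x=3: ŷ = 15 − 2·3 = 9; r = 14 − 9 = 5
x=4: ŷ = 15 − 2·4 = 7; r = 5 − 7 = -2
x=5: ŷ = 15 − 2·5 = 5; r = 1 − 5 = -4
x=6: ŷ = 15 − 2·6 = 3; r = 5 − 3 = 2
x=7: ŷ = 15 − 2·7 = 1; r = -3 − 1 = -4
x=8: ŷ = 15 − 2·8 = -1; r = 3 − (-1) = 4
Largest |r| is 5 at x = 3, residual 5.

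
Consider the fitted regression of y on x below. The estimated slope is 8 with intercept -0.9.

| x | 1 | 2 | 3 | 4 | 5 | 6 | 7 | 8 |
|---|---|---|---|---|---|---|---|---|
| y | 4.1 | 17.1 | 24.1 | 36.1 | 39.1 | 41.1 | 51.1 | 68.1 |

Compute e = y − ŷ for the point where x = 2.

ŷ = -0.9 + 8·2 = 15.1
e = 17.1 − 15.1 = 2

e = 2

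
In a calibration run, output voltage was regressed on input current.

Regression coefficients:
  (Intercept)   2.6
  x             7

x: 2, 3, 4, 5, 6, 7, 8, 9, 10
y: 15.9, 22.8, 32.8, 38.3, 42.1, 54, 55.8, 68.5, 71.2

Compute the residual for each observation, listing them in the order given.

x=2: ŷ = 2.6 + 7·2 = 16.6; e = 15.9 − 16.6 = -0.7
x=3: ŷ = 2.6 + 7·3 = 23.6; e = 22.8 − 23.6 = -0.8
x=4: ŷ = 2.6 + 7·4 = 30.6; e = 32.8 − 30.6 = 2.2
x=5: ŷ = 2.6 + 7·5 = 37.6; e = 38.3 − 37.6 = 0.7
x=6: ŷ = 2.6 + 7·6 = 44.6; e = 42.1 − 44.6 = -2.5
x=7: ŷ = 2.6 + 7·7 = 51.6; e = 54 − 51.6 = 2.4
x=8: ŷ = 2.6 + 7·8 = 58.6; e = 55.8 − 58.6 = -2.8
x=9: ŷ = 2.6 + 7·9 = 65.6; e = 68.5 − 65.6 = 2.9
x=10: ŷ = 2.6 + 7·10 = 72.6; e = 71.2 − 72.6 = -1.4

-0.7, -0.8, 2.2, 0.7, -2.5, 2.4, -2.8, 2.9, -1.4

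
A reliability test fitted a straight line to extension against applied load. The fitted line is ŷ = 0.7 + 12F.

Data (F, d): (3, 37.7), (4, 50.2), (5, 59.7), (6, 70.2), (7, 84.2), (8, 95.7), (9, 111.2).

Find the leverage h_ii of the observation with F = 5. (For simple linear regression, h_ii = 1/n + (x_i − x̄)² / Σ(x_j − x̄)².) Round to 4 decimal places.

F̄ = (3 + 4 + 5 + 6 + 7 + 8 + 9)/7 = 6
Σ(F − F̄)² = 9 + 4 + 1 + 0 + 1 + 4 + 9 = 28
h = 1/7 + (-1)²/28 = 0.142857 + 0.0357143 = 0.1786

h = 0.1786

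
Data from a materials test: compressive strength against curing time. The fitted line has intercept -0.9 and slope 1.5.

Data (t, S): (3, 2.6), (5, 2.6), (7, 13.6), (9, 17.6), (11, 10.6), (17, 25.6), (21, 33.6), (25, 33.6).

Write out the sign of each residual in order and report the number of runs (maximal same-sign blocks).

t=3: ŷ = -0.9 + 1.5·3 = 3.6; r = 2.6 − 3.6 = -1
t=5: ŷ = -0.9 + 1.5·5 = 6.6; r = 2.6 − 6.6 = -4
t=7: ŷ = -0.9 + 1.5·7 = 9.6; r = 13.6 − 9.6 = 4
t=9: ŷ = -0.9 + 1.5·9 = 12.6; r = 17.6 − 12.6 = 5
t=11: ŷ = -0.9 + 1.5·11 = 15.6; r = 10.6 − 15.6 = -5
t=17: ŷ = -0.9 + 1.5·17 = 24.6; r = 25.6 − 24.6 = 1
t=21: ŷ = -0.9 + 1.5·21 = 30.6; r = 33.6 − 30.6 = 3
t=25: ŷ = -0.9 + 1.5·25 = 36.6; r = 33.6 − 36.6 = -3
Signs: − − + + − + + −
Runs: −×2, +×2, −×1, +×2, −×1 → 5

5 runs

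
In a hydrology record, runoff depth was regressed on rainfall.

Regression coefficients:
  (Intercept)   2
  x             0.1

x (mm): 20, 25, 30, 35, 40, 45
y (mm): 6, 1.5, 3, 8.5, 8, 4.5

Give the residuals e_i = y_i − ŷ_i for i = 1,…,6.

x=20: ŷ = 2 + 0.1·20 = 4; e = 6 − 4 = 2
x=25: ŷ = 2 + 0.1·25 = 4.5; e = 1.5 − 4.5 = -3
x=30: ŷ = 2 + 0.1·30 = 5; e = 3 − 5 = -2
x=35: ŷ = 2 + 0.1·35 = 5.5; e = 8.5 − 5.5 = 3
x=40: ŷ = 2 + 0.1·40 = 6; e = 8 − 6 = 2
x=45: ŷ = 2 + 0.1·45 = 6.5; e = 4.5 − 6.5 = -2

2, -3, -2, 3, 2, -2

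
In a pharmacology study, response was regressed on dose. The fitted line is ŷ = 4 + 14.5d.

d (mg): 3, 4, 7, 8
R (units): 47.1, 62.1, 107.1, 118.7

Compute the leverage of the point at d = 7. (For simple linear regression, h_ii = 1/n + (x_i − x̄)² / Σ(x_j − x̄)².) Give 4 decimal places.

d̄ = (3 + 4 + 7 + 8)/4 = 5.5
Σ(d − d̄)² = 6.25 + 2.25 + 2.25 + 6.25 = 17
h = 1/4 + (1.5)²/17 = 0.25 + 0.132353 = 0.3824

h = 0.3824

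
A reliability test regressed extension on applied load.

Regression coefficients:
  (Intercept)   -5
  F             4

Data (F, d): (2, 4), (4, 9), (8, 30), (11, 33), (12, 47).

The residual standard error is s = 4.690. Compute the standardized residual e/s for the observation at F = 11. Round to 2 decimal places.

ŷ = -5 + 4·11 = 39
e = 33 − 39 = -6
e/s = -6 / 4.690 = -1.28

-1.28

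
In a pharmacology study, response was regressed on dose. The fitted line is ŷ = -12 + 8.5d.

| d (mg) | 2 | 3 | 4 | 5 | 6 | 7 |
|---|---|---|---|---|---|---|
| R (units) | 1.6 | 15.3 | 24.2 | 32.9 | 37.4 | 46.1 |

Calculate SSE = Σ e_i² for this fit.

SSE = 29.92

d=2: ŷ = -12 + 8.5·2 = 5; e = 1.6 − 5 = -3.4
d=3: ŷ = -12 + 8.5·3 = 13.5; e = 15.3 − 13.5 = 1.8
d=4: ŷ = -12 + 8.5·4 = 22; e = 24.2 − 22 = 2.2
d=5: ŷ = -12 + 8.5·5 = 30.5; e = 32.9 − 30.5 = 2.4
d=6: ŷ = -12 + 8.5·6 = 39; e = 37.4 − 39 = -1.6
d=7: ŷ = -12 + 8.5·7 = 47.5; e = 46.1 − 47.5 = -1.4
SSE = 11.56 + 3.24 + 4.84 + 5.76 + 2.56 + 1.96 = 29.92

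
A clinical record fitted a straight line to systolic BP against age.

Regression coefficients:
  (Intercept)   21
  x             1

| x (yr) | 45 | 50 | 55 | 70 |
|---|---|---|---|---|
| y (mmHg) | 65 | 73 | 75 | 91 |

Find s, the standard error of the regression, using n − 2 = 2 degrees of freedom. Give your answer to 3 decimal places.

x=45: ŷ = 21 + 45 = 66; e = 65 − 66 = -1
x=50: ŷ = 21 + 50 = 71; e = 73 − 71 = 2
x=55: ŷ = 21 + 55 = 76; e = 75 − 76 = -1
x=70: ŷ = 21 + 70 = 91; e = 91 − 91 = 0
SSE = 1 + 4 + 1 + 0 = 6
s = √(6/2) = √3 ≈ 1.732

s = 1.732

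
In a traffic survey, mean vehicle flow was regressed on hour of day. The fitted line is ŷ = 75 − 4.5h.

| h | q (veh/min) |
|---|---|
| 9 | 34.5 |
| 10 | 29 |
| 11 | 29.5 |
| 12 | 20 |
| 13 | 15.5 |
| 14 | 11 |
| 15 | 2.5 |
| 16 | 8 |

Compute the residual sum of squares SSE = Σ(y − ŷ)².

h=9: ŷ = 75 − 4.5·9 = 34.5; e = 34.5 − 34.5 = 0
h=10: ŷ = 75 − 4.5·10 = 30; e = 29 − 30 = -1
h=11: ŷ = 75 − 4.5·11 = 25.5; e = 29.5 − 25.5 = 4
h=12: ŷ = 75 − 4.5·12 = 21; e = 20 − 21 = -1
h=13: ŷ = 75 − 4.5·13 = 16.5; e = 15.5 − 16.5 = -1
h=14: ŷ = 75 − 4.5·14 = 12; e = 11 − 12 = -1
h=15: ŷ = 75 − 4.5·15 = 7.5; e = 2.5 − 7.5 = -5
h=16: ŷ = 75 − 4.5·16 = 3; e = 8 − 3 = 5
SSE = 0 + 1 + 16 + 1 + 1 + 1 + 25 + 25 = 70

SSE = 70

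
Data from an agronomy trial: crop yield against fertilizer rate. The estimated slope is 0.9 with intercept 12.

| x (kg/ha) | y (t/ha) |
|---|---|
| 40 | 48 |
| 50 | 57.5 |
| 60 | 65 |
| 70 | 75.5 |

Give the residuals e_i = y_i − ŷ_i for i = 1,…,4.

x=40: ŷ = 12 + 0.9·40 = 48; e = 48 − 48 = 0
x=50: ŷ = 12 + 0.9·50 = 57; e = 57.5 − 57 = 0.5
x=60: ŷ = 12 + 0.9·60 = 66; e = 65 − 66 = -1
x=70: ŷ = 12 + 0.9·70 = 75; e = 75.5 − 75 = 0.5

0, 0.5, -1, 0.5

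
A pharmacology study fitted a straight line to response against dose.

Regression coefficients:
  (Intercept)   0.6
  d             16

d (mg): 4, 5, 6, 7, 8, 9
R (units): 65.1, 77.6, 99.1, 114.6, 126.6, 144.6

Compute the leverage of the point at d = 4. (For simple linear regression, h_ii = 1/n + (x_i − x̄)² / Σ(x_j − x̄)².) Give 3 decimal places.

h = 0.524

d̄ = (4 + 5 + 6 + 7 + 8 + 9)/6 = 6.5
Σ(d − d̄)² = 6.25 + 2.25 + 0.25 + 0.25 + 2.25 + 6.25 = 17.5
h = 1/6 + (-2.5)²/17.5 = 0.166667 + 0.357143 = 0.524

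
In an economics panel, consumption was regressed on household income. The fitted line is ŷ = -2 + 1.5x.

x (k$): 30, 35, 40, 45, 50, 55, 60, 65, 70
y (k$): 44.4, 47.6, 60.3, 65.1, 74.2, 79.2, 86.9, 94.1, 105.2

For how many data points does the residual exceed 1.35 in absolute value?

x=30: ŷ = -2 + 1.5·30 = 43; r = 44.4 − 43 = 1.4
x=35: ŷ = -2 + 1.5·35 = 50.5; r = 47.6 − 50.5 = -2.9
x=40: ŷ = -2 + 1.5·40 = 58; r = 60.3 − 58 = 2.3
x=45: ŷ = -2 + 1.5·45 = 65.5; r = 65.1 − 65.5 = -0.4
x=50: ŷ = -2 + 1.5·50 = 73; r = 74.2 − 73 = 1.2
x=55: ŷ = -2 + 1.5·55 = 80.5; r = 79.2 − 80.5 = -1.3
x=60: ŷ = -2 + 1.5·60 = 88; r = 86.9 − 88 = -1.1
x=65: ŷ = -2 + 1.5·65 = 95.5; r = 94.1 − 95.5 = -1.4
x=70: ŷ = -2 + 1.5·70 = 103; r = 105.2 − 103 = 2.2
|r| > 1.35: x=30 (|r|=1.4), x=35 (|r|=2.9), x=40 (|r|=2.3), x=65 (|r|=1.4), x=70 (|r|=2.2) → 5

5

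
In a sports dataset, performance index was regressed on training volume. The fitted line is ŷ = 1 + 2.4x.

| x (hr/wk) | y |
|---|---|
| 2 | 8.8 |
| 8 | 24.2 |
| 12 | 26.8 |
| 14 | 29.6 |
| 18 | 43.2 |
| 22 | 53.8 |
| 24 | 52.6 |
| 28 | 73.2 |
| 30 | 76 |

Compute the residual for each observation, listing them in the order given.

3, 4, -3, -5, -1, 0, -6, 5, 3

x=2: ŷ = 1 + 2.4·2 = 5.8; r = 8.8 − 5.8 = 3
x=8: ŷ = 1 + 2.4·8 = 20.2; r = 24.2 − 20.2 = 4
x=12: ŷ = 1 + 2.4·12 = 29.8; r = 26.8 − 29.8 = -3
x=14: ŷ = 1 + 2.4·14 = 34.6; r = 29.6 − 34.6 = -5
x=18: ŷ = 1 + 2.4·18 = 44.2; r = 43.2 − 44.2 = -1
x=22: ŷ = 1 + 2.4·22 = 53.8; r = 53.8 − 53.8 = 0
x=24: ŷ = 1 + 2.4·24 = 58.6; r = 52.6 − 58.6 = -6
x=28: ŷ = 1 + 2.4·28 = 68.2; r = 73.2 − 68.2 = 5
x=30: ŷ = 1 + 2.4·30 = 73; r = 76 − 73 = 3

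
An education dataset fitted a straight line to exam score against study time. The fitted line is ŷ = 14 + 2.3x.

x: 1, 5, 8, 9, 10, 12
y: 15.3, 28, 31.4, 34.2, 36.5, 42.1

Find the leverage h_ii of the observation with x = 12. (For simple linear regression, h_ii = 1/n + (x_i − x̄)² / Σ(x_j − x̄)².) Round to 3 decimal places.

x̄ = (1 + 5 + 8 + 9 + 10 + 12)/6 = 7.5
Σ(x − x̄)² = 42.25 + 6.25 + 0.25 + 2.25 + 6.25 + 20.25 = 77.5
h = 1/6 + (4.5)²/77.5 = 0.166667 + 0.26129 = 0.428

h = 0.428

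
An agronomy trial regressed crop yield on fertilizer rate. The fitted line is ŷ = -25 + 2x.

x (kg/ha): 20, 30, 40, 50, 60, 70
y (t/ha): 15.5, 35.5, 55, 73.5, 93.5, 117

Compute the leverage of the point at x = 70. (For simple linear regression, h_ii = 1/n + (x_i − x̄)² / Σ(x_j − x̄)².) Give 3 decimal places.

x̄ = (20 + 30 + 40 + 50 + 60 + 70)/6 = 45
Σ(x − x̄)² = 625 + 225 + 25 + 25 + 225 + 625 = 1750
h = 1/6 + (25)²/1750 = 0.166667 + 0.357143 = 0.524

h = 0.524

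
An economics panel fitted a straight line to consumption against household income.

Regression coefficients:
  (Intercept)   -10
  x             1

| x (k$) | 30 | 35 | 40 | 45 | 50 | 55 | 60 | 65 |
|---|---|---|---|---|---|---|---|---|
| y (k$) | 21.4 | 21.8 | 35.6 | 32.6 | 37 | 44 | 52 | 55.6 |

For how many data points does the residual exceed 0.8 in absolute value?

x=30: ŷ = -10 + 30 = 20; r = 21.4 − 20 = 1.4
x=35: ŷ = -10 + 35 = 25; r = 21.8 − 25 = -3.2
x=40: ŷ = -10 + 40 = 30; r = 35.6 − 30 = 5.6
x=45: ŷ = -10 + 45 = 35; r = 32.6 − 35 = -2.4
x=50: ŷ = -10 + 50 = 40; r = 37 − 40 = -3
x=55: ŷ = -10 + 55 = 45; r = 44 − 45 = -1
x=60: ŷ = -10 + 60 = 50; r = 52 − 50 = 2
x=65: ŷ = -10 + 65 = 55; r = 55.6 − 55 = 0.6
|r| > 0.8: x=30 (|r|=1.4), x=35 (|r|=3.2), x=40 (|r|=5.6), x=45 (|r|=2.4), x=50 (|r|=3), x=55 (|r|=1), x=60 (|r|=2) → 7

7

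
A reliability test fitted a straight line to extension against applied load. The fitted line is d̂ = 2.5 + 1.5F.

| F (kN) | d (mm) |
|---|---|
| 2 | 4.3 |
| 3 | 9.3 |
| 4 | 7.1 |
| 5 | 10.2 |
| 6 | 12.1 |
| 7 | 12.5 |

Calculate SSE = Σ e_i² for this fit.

F=2: d̂ = 2.5 + 1.5·2 = 5.5; e = 4.3 − 5.5 = -1.2
F=3: d̂ = 2.5 + 1.5·3 = 7; e = 9.3 − 7 = 2.3
F=4: d̂ = 2.5 + 1.5·4 = 8.5; e = 7.1 − 8.5 = -1.4
F=5: d̂ = 2.5 + 1.5·5 = 10; e = 10.2 − 10 = 0.2
F=6: d̂ = 2.5 + 1.5·6 = 11.5; e = 12.1 − 11.5 = 0.6
F=7: d̂ = 2.5 + 1.5·7 = 13; e = 12.5 − 13 = -0.5
SSE = 1.44 + 5.29 + 1.96 + 0.04 + 0.36 + 0.25 = 9.34

SSE = 9.34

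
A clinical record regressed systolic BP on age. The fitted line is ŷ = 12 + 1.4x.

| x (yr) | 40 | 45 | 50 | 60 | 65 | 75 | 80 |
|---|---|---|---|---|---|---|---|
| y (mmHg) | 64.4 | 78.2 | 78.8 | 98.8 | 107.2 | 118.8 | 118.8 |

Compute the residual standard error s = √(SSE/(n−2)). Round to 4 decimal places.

s = 4.2237

x=40: ŷ = 12 + 1.4·40 = 68; e = 64.4 − 68 = -3.6
x=45: ŷ = 12 + 1.4·45 = 75; e = 78.2 − 75 = 3.2
x=50: ŷ = 12 + 1.4·50 = 82; e = 78.8 − 82 = -3.2
x=60: ŷ = 12 + 1.4·60 = 96; e = 98.8 − 96 = 2.8
x=65: ŷ = 12 + 1.4·65 = 103; e = 107.2 − 103 = 4.2
x=75: ŷ = 12 + 1.4·75 = 117; e = 118.8 − 117 = 1.8
x=80: ŷ = 12 + 1.4·80 = 124; e = 118.8 − 124 = -5.2
SSE = 12.96 + 10.24 + 10.24 + 7.84 + 17.64 + 3.24 + 27.04 = 89.2
s = √(89.2/5) = √17.84 ≈ 4.2237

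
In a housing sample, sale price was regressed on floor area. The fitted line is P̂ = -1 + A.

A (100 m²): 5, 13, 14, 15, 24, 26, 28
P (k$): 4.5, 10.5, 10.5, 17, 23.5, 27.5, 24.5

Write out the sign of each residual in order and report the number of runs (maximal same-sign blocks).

4 runs

A=5: P̂ = -1 + 5 = 4; e = 4.5 − 4 = 0.5
A=13: P̂ = -1 + 13 = 12; e = 10.5 − 12 = -1.5
A=14: P̂ = -1 + 14 = 13; e = 10.5 − 13 = -2.5
A=15: P̂ = -1 + 15 = 14; e = 17 − 14 = 3
A=24: P̂ = -1 + 24 = 23; e = 23.5 − 23 = 0.5
A=26: P̂ = -1 + 26 = 25; e = 27.5 − 25 = 2.5
A=28: P̂ = -1 + 28 = 27; e = 24.5 − 27 = -2.5
Signs: + − − + + + −
Runs: +×1, −×2, +×3, −×1 → 4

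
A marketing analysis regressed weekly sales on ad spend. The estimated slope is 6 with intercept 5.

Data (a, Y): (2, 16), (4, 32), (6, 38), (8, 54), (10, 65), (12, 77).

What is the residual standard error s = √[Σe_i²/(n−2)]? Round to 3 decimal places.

s = 2.236

a=2: Ŷ = 5 + 6·2 = 17; e = 16 − 17 = -1
a=4: Ŷ = 5 + 6·4 = 29; e = 32 − 29 = 3
a=6: Ŷ = 5 + 6·6 = 41; e = 38 − 41 = -3
a=8: Ŷ = 5 + 6·8 = 53; e = 54 − 53 = 1
a=10: Ŷ = 5 + 6·10 = 65; e = 65 − 65 = 0
a=12: Ŷ = 5 + 6·12 = 77; e = 77 − 77 = 0
SSE = 1 + 9 + 9 + 1 + 0 + 0 = 20
s = √(20/4) = √5 ≈ 2.236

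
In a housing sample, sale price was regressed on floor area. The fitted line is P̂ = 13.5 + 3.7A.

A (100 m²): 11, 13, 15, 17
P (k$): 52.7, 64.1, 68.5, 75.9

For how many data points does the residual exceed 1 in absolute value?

2

A=11: P̂ = 13.5 + 3.7·11 = 54.2; r = 52.7 − 54.2 = -1.5
A=13: P̂ = 13.5 + 3.7·13 = 61.6; r = 64.1 − 61.6 = 2.5
A=15: P̂ = 13.5 + 3.7·15 = 69; r = 68.5 − 69 = -0.5
A=17: P̂ = 13.5 + 3.7·17 = 76.4; r = 75.9 − 76.4 = -0.5
|r| > 1: A=11 (|r|=1.5), A=13 (|r|=2.5) → 2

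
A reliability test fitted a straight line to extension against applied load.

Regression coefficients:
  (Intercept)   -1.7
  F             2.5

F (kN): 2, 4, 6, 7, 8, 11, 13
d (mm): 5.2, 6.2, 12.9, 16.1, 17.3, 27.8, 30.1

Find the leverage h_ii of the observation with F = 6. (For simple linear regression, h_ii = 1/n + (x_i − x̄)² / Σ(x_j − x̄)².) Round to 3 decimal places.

F̄ = (2 + 4 + 6 + 7 + 8 + 11 + 13)/7 = 7.28571
Σ(F − F̄)² = 27.9388 + 10.7959 + 1.65306 + 0.0816327 + 0.510204 + 13.7959 + 32.6531 = 87.4286
h = 1/7 + (-1.28571)²/87.4286 = 0.142857 + 0.0189076 = 0.162

h = 0.162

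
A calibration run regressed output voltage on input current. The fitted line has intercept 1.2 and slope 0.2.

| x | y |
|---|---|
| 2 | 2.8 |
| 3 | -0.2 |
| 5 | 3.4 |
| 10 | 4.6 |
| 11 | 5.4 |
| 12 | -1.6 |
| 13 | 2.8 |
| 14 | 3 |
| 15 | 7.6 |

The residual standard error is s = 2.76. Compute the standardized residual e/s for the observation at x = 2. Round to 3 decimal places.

0.435

ŷ = 1.2 + 0.2·2 = 1.6
e = 2.8 − 1.6 = 1.2
e/s = 1.2 / 2.76 = 0.435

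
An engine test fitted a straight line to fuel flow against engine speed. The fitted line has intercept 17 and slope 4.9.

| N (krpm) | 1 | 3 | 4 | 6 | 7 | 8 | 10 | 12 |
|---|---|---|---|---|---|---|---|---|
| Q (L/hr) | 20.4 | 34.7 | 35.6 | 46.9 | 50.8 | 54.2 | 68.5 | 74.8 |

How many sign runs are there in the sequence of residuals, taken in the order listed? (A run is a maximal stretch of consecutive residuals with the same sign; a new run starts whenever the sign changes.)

7 runs

N=1: ŷ = 17 + 4.9·1 = 21.9; e = 20.4 − 21.9 = -1.5
N=3: ŷ = 17 + 4.9·3 = 31.7; e = 34.7 − 31.7 = 3
N=4: ŷ = 17 + 4.9·4 = 36.6; e = 35.6 − 36.6 = -1
N=6: ŷ = 17 + 4.9·6 = 46.4; e = 46.9 − 46.4 = 0.5
N=7: ŷ = 17 + 4.9·7 = 51.3; e = 50.8 − 51.3 = -0.5
N=8: ŷ = 17 + 4.9·8 = 56.2; e = 54.2 − 56.2 = -2
N=10: ŷ = 17 + 4.9·10 = 66; e = 68.5 − 66 = 2.5
N=12: ŷ = 17 + 4.9·12 = 75.8; e = 74.8 − 75.8 = -1
Signs: − + − + − − + −
Runs: −×1, +×1, −×1, +×1, −×2, +×1, −×1 → 7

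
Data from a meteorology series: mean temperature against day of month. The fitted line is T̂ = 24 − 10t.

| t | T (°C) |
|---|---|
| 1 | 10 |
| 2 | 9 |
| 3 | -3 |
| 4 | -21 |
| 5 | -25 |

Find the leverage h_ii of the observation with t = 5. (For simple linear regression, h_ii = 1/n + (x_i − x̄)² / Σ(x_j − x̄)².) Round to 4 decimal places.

h = 0.6000

t̄ = (1 + 2 + 3 + 4 + 5)/5 = 3
Σ(t − t̄)² = 4 + 1 + 0 + 1 + 4 = 10
h = 1/5 + (2)²/10 = 0.2 + 0.4 = 0.6000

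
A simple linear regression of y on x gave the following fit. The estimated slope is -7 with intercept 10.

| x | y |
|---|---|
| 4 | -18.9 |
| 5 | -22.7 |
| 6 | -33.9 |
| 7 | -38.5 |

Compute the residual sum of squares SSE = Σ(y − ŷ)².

SSE = 9.96

x=4: ŷ = 10 − 7·4 = -18; e = -18.9 − (-18) = -0.9
x=5: ŷ = 10 − 7·5 = -25; e = -22.7 − (-25) = 2.3
x=6: ŷ = 10 − 7·6 = -32; e = -33.9 − (-32) = -1.9
x=7: ŷ = 10 − 7·7 = -39; e = -38.5 − (-39) = 0.5
SSE = 0.81 + 5.29 + 3.61 + 0.25 = 9.96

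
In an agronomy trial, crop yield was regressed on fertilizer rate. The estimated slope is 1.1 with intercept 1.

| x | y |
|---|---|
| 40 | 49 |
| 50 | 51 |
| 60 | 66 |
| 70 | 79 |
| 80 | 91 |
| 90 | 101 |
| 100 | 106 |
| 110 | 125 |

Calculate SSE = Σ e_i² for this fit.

x=40: ŷ = 1 + 1.1·40 = 45; e = 49 − 45 = 4
x=50: ŷ = 1 + 1.1·50 = 56; e = 51 − 56 = -5
x=60: ŷ = 1 + 1.1·60 = 67; e = 66 − 67 = -1
x=70: ŷ = 1 + 1.1·70 = 78; e = 79 − 78 = 1
x=80: ŷ = 1 + 1.1·80 = 89; e = 91 − 89 = 2
x=90: ŷ = 1 + 1.1·90 = 100; e = 101 − 100 = 1
x=100: ŷ = 1 + 1.1·100 = 111; e = 106 − 111 = -5
x=110: ŷ = 1 + 1.1·110 = 122; e = 125 − 122 = 3
SSE = 16 + 25 + 1 + 1 + 4 + 1 + 25 + 9 = 82

SSE = 82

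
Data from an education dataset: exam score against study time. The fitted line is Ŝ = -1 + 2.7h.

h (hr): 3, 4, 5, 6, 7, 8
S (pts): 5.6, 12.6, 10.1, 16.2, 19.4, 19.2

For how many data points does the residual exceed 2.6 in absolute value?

1

h=3: Ŝ = -1 + 2.7·3 = 7.1; r = 5.6 − 7.1 = -1.5
h=4: Ŝ = -1 + 2.7·4 = 9.8; r = 12.6 − 9.8 = 2.8
h=5: Ŝ = -1 + 2.7·5 = 12.5; r = 10.1 − 12.5 = -2.4
h=6: Ŝ = -1 + 2.7·6 = 15.2; r = 16.2 − 15.2 = 1
h=7: Ŝ = -1 + 2.7·7 = 17.9; r = 19.4 − 17.9 = 1.5
h=8: Ŝ = -1 + 2.7·8 = 20.6; r = 19.2 − 20.6 = -1.4
|r| > 2.6: h=4 (|r|=2.8) → 1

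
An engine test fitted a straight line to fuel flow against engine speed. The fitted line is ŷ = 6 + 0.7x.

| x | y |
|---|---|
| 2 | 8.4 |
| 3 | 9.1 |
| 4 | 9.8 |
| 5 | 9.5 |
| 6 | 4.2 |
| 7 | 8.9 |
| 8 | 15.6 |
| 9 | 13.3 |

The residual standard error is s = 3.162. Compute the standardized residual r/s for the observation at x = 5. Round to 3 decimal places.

ŷ = 6 + 0.7·5 = 9.5
r = 9.5 − 9.5 = 0
r/s = 0 / 3.162 = 0.000

0.000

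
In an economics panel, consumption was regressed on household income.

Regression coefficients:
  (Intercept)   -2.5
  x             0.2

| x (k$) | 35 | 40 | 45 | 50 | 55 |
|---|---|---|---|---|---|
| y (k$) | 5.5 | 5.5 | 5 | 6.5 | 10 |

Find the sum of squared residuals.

x=35: ŷ = -2.5 + 0.2·35 = 4.5; r = 5.5 − 4.5 = 1
x=40: ŷ = -2.5 + 0.2·40 = 5.5; r = 5.5 − 5.5 = 0
x=45: ŷ = -2.5 + 0.2·45 = 6.5; r = 5 − 6.5 = -1.5
x=50: ŷ = -2.5 + 0.2·50 = 7.5; r = 6.5 − 7.5 = -1
x=55: ŷ = -2.5 + 0.2·55 = 8.5; r = 10 − 8.5 = 1.5
SSE = 1 + 0 + 2.25 + 1 + 2.25 = 6.5

SSE = 6.5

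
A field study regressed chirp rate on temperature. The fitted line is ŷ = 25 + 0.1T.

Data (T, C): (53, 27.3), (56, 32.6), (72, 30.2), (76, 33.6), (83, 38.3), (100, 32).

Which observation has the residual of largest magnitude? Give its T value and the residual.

T = 83, r = 5

T=53: ŷ = 25 + 0.1·53 = 30.3; r = 27.3 − 30.3 = -3
T=56: ŷ = 25 + 0.1·56 = 30.6; r = 32.6 − 30.6 = 2
T=72: ŷ = 25 + 0.1·72 = 32.2; r = 30.2 − 32.2 = -2
T=76: ŷ = 25 + 0.1·76 = 32.6; r = 33.6 − 32.6 = 1
T=83: ŷ = 25 + 0.1·83 = 33.3; r = 38.3 − 33.3 = 5
T=100: ŷ = 25 + 0.1·100 = 35; r = 32 − 35 = -3
Largest |r| is 5 at T = 83, residual 5.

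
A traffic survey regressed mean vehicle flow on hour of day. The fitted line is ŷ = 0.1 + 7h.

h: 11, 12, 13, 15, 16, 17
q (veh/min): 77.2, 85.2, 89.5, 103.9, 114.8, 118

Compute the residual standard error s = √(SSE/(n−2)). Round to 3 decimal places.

h=11: ŷ = 0.1 + 7·11 = 77.1; e = 77.2 − 77.1 = 0.1
h=12: ŷ = 0.1 + 7·12 = 84.1; e = 85.2 − 84.1 = 1.1
h=13: ŷ = 0.1 + 7·13 = 91.1; e = 89.5 − 91.1 = -1.6
h=15: ŷ = 0.1 + 7·15 = 105.1; e = 103.9 − 105.1 = -1.2
h=16: ŷ = 0.1 + 7·16 = 112.1; e = 114.8 − 112.1 = 2.7
h=17: ŷ = 0.1 + 7·17 = 119.1; e = 118 − 119.1 = -1.1
SSE = 0.01 + 1.21 + 2.56 + 1.44 + 7.29 + 1.21 = 13.72
s = √(13.72/4) = √3.43 ≈ 1.852

s = 1.852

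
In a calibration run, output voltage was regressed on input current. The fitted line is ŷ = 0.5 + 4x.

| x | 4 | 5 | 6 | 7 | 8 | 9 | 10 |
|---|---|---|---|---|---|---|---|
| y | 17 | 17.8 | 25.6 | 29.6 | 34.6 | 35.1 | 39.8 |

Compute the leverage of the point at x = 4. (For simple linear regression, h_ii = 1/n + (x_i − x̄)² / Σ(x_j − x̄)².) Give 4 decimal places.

x̄ = (4 + 5 + 6 + 7 + 8 + 9 + 10)/7 = 7
Σ(x − x̄)² = 9 + 4 + 1 + 0 + 1 + 4 + 9 = 28
h = 1/7 + (-3)²/28 = 0.142857 + 0.321429 = 0.4643

h = 0.4643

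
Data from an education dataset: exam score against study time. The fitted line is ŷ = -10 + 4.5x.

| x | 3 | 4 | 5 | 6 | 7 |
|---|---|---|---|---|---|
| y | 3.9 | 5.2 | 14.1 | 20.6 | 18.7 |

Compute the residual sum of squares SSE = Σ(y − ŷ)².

x=3: ŷ = -10 + 4.5·3 = 3.5; e = 3.9 − 3.5 = 0.4
x=4: ŷ = -10 + 4.5·4 = 8; e = 5.2 − 8 = -2.8
x=5: ŷ = -10 + 4.5·5 = 12.5; e = 14.1 − 12.5 = 1.6
x=6: ŷ = -10 + 4.5·6 = 17; e = 20.6 − 17 = 3.6
x=7: ŷ = -10 + 4.5·7 = 21.5; e = 18.7 − 21.5 = -2.8
SSE = 0.16 + 7.84 + 2.56 + 12.96 + 7.84 = 31.36

SSE = 31.36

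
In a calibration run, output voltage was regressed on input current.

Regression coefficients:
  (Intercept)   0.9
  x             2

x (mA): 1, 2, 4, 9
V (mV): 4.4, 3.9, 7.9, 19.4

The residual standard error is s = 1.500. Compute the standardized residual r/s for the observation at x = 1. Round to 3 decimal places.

ŷ = 0.9 + 2·1 = 2.9
r = 4.4 − 2.9 = 1.5
r/s = 1.5 / 1.500 = 1.000

1.000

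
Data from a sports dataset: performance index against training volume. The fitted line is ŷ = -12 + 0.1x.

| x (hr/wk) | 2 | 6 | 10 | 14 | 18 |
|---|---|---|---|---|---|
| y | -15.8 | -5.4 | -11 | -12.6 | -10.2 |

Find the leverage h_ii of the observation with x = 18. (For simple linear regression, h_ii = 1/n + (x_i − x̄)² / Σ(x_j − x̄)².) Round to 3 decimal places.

x̄ = (2 + 6 + 10 + 14 + 18)/5 = 10
Σ(x − x̄)² = 64 + 16 + 0 + 16 + 64 = 160
h = 1/5 + (8)²/160 = 0.2 + 0.4 = 0.600

h = 0.600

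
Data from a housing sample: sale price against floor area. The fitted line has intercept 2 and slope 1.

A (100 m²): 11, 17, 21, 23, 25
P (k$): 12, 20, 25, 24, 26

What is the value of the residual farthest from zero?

e = 2

A=11: P̂ = 2 + 11 = 13; e = 12 − 13 = -1
A=17: P̂ = 2 + 17 = 19; e = 20 − 19 = 1
A=21: P̂ = 2 + 21 = 23; e = 25 − 23 = 2
A=23: P̂ = 2 + 23 = 25; e = 24 − 25 = -1
A=25: P̂ = 2 + 25 = 27; e = 26 − 27 = -1
Largest |e| is 2 at A = 21, residual 2.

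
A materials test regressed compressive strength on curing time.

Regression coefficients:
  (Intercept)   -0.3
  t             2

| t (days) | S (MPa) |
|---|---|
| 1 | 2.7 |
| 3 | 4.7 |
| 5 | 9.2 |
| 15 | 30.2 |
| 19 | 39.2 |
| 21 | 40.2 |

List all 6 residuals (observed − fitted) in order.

t=1: Ŝ = -0.3 + 2·1 = 1.7; r = 2.7 − 1.7 = 1
t=3: Ŝ = -0.3 + 2·3 = 5.7; r = 4.7 − 5.7 = -1
t=5: Ŝ = -0.3 + 2·5 = 9.7; r = 9.2 − 9.7 = -0.5
t=15: Ŝ = -0.3 + 2·15 = 29.7; r = 30.2 − 29.7 = 0.5
t=19: Ŝ = -0.3 + 2·19 = 37.7; r = 39.2 − 37.7 = 1.5
t=21: Ŝ = -0.3 + 2·21 = 41.7; r = 40.2 − 41.7 = -1.5

1, -1, -0.5, 0.5, 1.5, -1.5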